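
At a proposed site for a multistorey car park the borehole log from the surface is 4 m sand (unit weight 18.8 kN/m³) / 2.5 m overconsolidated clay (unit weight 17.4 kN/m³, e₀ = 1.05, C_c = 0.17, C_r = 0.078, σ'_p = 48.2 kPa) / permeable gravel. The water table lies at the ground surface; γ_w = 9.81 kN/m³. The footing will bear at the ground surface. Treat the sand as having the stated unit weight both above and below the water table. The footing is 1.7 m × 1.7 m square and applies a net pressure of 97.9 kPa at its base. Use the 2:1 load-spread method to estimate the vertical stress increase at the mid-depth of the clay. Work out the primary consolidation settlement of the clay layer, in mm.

Mid-depth of clay below the ground surface: z = 4 + 2.5/2 = 5.25 m.
Total vertical stress at mid-clay: σ_v = 18.8×4 + 17.4×1.25 = 96.95 kPa.
Pore pressure: u = 9.81×(5.25 − 0) = 51.503 kPa.
Initial effective stress: σ'_0 = σ_v − u = 96.95 − 51.503 = 45.447 kPa.
Stress increase at mid-clay by the 2:1 spreading method:
Δσ = qBL/((B+z)(L+z)) = 97.9×1.7×1.7/((1.7+5.25)(1.7+5.25)) = 5.8575 kPa
Final effective stress: σ'_f = 45.447 + 5.8575 = 51.305 kPa.
σ'_f = 51.305 > σ'_p = 48.2 kPa, so the stress path crosses the preconsolidation pressure — recompression up to σ'_p, then virgin compression beyond:
S_c = H/(1+e₀)·[C_r·log₁₀(σ'_p/σ'_0) + C_c·log₁₀(σ'_f/σ'_p)]
    = 2.5/2.05 × [0.078×log₁₀(48.2/45.447) + 0.17×log₁₀(51.305/48.2)]
    = 1.2195 × [0.0019923 + 0.0046092] = 0.008051 m

S_c ≈ 8.05 mm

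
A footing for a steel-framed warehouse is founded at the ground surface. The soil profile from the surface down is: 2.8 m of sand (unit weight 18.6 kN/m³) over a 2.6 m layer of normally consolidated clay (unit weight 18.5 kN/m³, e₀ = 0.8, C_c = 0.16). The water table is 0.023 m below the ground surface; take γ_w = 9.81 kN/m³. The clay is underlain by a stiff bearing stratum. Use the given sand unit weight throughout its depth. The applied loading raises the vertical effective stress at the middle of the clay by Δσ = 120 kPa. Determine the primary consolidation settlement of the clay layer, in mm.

S_c ≈ 147 mm

Mid-depth of clay below the ground surface: z = 2.8 + 2.6/2 = 4.1 m.
Total vertical stress at mid-clay: σ_v = 18.6×2.8 + 18.5×1.3 = 76.13 kPa.
Pore pressure: u = 9.81×(4.1 − 0.023) = 39.995 kPa.
Initial effective stress: σ'_0 = σ_v − u = 76.13 − 39.995 = 36.135 kPa.
Final effective stress: σ'_f = σ'_0 + Δσ = 36.135 + 120 = 156.13 kPa.
Normally consolidated clay, so the full stress increment lies on the virgin compression line:
S_c = C_c·H/(1+e₀)·log₁₀(σ'_f/σ'_0) = 0.16×2.6/(1+0.8)×log₁₀(156.13/36.135)
    = 0.23111 × 0.63556 = 0.1469 m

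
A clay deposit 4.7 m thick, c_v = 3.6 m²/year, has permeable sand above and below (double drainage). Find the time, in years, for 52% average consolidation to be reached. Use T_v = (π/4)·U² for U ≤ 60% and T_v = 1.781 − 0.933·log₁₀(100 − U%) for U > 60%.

Drainage path length: H_d = H/2 = 2.35 m (double drainage).
U ≤ 60%: T_v = (π/4)·U² = (π/4)×0.52² = 0.21237.
t = T_v·H_d²/c_v = 0.21237×2.35²/3.6 = 0.3258 years.

t ≈ 0.326 years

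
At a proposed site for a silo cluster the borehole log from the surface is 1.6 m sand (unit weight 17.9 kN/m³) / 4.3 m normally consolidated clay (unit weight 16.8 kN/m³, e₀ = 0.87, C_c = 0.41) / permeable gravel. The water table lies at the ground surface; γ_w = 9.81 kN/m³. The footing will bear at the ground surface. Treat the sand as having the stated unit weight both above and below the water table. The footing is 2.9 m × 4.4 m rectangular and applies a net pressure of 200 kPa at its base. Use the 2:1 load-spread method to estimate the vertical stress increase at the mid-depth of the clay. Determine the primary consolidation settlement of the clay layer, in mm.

Mid-depth of clay below the ground surface: z = 1.6 + 4.3/2 = 3.75 m.
Total vertical stress at mid-clay: σ_v = 17.9×1.6 + 16.8×2.15 = 64.76 kPa.
Pore pressure: u = 9.81×(3.75 − 0) = 36.788 kPa.
Initial effective stress: σ'_0 = σ_v − u = 64.76 − 36.788 = 27.972 kPa.
Stress increase at mid-clay by the 2:1 spreading method:
Δσ = qBL/((B+z)(L+z)) = 200×2.9×4.4/((2.9+3.75)(4.4+3.75)) = 47.087 kPa
Final effective stress: σ'_f = σ'_0 + Δσ = 27.972 + 47.087 = 75.059 kPa.
Normally consolidated clay, so the full stress increment lies on the virgin compression line:
S_c = C_c·H/(1+e₀)·log₁₀(σ'_f/σ'_0) = 0.41×4.3/(1+0.87)×log₁₀(75.059/27.972)
    = 0.94278 × 0.42868 = 0.4042 m

S_c ≈ 404 mm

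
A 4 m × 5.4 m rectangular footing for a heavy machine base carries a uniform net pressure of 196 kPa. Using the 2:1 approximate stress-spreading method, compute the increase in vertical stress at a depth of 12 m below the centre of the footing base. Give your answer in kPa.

Δσ_z ≈ 15.2 kPa

By the 2:1 method the load spreads at 1 horizontal : 2 vertical, so at depth z the loaded area has grown by z in each plan dimension:
Δσ = qBL/((B+z)(L+z)) = 196×4×5.4/((4+12)(5.4+12)) = 15.207 kPa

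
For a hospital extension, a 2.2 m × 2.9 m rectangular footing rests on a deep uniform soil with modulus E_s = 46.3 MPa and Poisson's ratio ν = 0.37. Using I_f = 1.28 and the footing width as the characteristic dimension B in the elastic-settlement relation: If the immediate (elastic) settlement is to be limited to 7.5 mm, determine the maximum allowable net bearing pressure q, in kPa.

q ≈ 143 kPa

E_s = 46.3 MPa = 46300 kPa.
S_e = q·B·(1−ν²)/E_s · I_f  ⇒  q = S_e·E_s / (B·(1−ν²)·I_f).
q = 0.0075 × 46300 / (2.2 × 0.8631 × 1.28) = 142.9 kPa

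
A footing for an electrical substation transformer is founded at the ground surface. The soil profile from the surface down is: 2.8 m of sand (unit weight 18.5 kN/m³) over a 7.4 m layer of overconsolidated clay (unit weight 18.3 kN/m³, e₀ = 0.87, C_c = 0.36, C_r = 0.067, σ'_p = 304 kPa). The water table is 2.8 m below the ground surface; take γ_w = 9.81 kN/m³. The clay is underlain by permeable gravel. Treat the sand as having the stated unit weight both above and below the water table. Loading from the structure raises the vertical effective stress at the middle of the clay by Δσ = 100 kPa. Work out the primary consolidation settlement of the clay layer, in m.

S_c ≈ 0.0909 m

Mid-depth of clay below the ground surface: z = 2.8 + 7.4/2 = 6.5 m.
Total vertical stress at mid-clay: σ_v = 18.5×2.8 + 18.3×3.7 = 119.51 kPa.
Pore pressure: u = 9.81×(6.5 − 2.8) = 36.297 kPa.
Initial effective stress: σ'_0 = σ_v − u = 119.51 − 36.297 = 83.213 kPa.
Final effective stress: σ'_f = 83.213 + 100 = 183.21 kPa.
σ'_f = 183.21 ≤ σ'_p = 304 kPa, so the clay remains overconsolidated and only the recompression index applies:
S_c = C_r·H/(1+e₀)·log₁₀(σ'_f/σ'_0) = 0.067×7.4/1.87×log₁₀(183.21/83.213)
    = 0.26513 × 0.34276 = 0.09088 m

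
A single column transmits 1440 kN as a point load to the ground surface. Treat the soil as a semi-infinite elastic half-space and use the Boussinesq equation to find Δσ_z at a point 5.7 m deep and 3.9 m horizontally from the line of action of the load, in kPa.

Boussinesq vertical stress below a point load on an elastic half-space:
Δσ_z = 3P/(2πz²) · [1 + (r/z)²]^(−5/2)
r/z = 3.9/5.7 = 0.68421; [1+(r/z)²]^(−5/2) = 0.38289.
Δσ_z = 3×1440/(2π×5.7²) × 0.38289 = 21.162 × 0.38289 = 8.103 kPa

Δσ_z ≈ 8.1 kPa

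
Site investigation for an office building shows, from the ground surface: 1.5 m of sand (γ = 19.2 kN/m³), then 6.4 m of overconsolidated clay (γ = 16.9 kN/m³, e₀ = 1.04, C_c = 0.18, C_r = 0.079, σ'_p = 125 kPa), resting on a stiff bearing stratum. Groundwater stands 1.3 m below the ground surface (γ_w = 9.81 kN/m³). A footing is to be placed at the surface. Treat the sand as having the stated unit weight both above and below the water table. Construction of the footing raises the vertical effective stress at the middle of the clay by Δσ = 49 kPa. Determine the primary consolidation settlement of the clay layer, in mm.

Mid-depth of clay below the ground surface: z = 1.5 + 6.4/2 = 4.7 m.
Total vertical stress at mid-clay: σ_v = 19.2×1.5 + 16.9×3.2 = 82.88 kPa.
Pore pressure: u = 9.81×(4.7 − 1.3) = 33.354 kPa.
Initial effective stress: σ'_0 = σ_v − u = 82.88 − 33.354 = 49.526 kPa.
Final effective stress: σ'_f = 49.526 + 49 = 98.526 kPa.
σ'_f = 98.526 ≤ σ'_p = 125 kPa, so the clay remains overconsolidated and only the recompression index applies:
S_c = C_r·H/(1+e₀)·log₁₀(σ'_f/σ'_0) = 0.079×6.4/2.04×log₁₀(98.526/49.526)
    = 0.24785 × 0.29872 = 0.07404 m

S_c ≈ 74 mm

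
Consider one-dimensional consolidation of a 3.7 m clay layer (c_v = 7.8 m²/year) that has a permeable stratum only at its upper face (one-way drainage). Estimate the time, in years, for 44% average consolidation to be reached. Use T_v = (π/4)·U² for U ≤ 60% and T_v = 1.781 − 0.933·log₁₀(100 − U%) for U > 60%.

Drainage path length: H_d = H = 3.7 m (single drainage).
U ≤ 60%: T_v = (π/4)·U² = (π/4)×0.44² = 0.15205.
t = T_v·H_d²/c_v = 0.15205×3.7²/7.8 = 0.2669 years.

t ≈ 0.267 years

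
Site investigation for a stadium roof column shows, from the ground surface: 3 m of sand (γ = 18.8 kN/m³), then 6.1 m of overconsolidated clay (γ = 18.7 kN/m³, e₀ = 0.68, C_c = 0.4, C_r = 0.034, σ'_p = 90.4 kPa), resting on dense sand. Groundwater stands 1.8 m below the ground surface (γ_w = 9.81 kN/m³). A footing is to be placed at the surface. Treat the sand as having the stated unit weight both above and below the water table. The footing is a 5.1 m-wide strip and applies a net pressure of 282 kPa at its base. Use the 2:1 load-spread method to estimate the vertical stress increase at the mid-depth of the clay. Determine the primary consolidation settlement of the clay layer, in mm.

S_c ≈ 516 mm

Mid-depth of clay below the ground surface: z = 3 + 6.1/2 = 6.05 m.
Total vertical stress at mid-clay: σ_v = 18.8×3 + 18.7×3.05 = 113.44 kPa.
Pore pressure: u = 9.81×(6.05 − 1.8) = 41.693 kPa.
Initial effective stress: σ'_0 = σ_v − u = 113.44 − 41.693 = 71.747 kPa.
Stress increase at mid-clay by the 2:1 spreading method:
Δσ = qB/(B+z) = 282×5.1/(5.1+6.05) = 128.99 kPa
Final effective stress: σ'_f = 71.747 + 128.99 = 200.74 kPa.
σ'_f = 200.74 > σ'_p = 90.4 kPa, so the stress path crosses the preconsolidation pressure — recompression up to σ'_p, then virgin compression beyond:
S_c = H/(1+e₀)·[C_r·log₁₀(σ'_p/σ'_0) + C_c·log₁₀(σ'_f/σ'_p)]
    = 6.1/1.68 × [0.034×log₁₀(90.4/71.747) + 0.4×log₁₀(200.74/90.4)]
    = 3.631 × [0.0034124 + 0.13859] = 0.5156 m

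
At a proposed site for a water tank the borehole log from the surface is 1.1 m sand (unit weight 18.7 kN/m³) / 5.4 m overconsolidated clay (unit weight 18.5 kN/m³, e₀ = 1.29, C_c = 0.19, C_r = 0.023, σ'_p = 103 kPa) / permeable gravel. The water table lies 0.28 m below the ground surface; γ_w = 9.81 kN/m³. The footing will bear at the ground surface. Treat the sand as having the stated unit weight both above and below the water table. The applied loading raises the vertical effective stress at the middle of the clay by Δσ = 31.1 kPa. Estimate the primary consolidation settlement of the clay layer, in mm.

Mid-depth of clay below the ground surface: z = 1.1 + 5.4/2 = 3.8 m.
Total vertical stress at mid-clay: σ_v = 18.7×1.1 + 18.5×2.7 = 70.52 kPa.
Pore pressure: u = 9.81×(3.8 − 0.28) = 34.531 kPa.
Initial effective stress: σ'_0 = σ_v − u = 70.52 − 34.531 = 35.989 kPa.
Final effective stress: σ'_f = 35.989 + 31.1 = 67.089 kPa.
σ'_f = 67.089 ≤ σ'_p = 103 kPa, so the clay remains overconsolidated and only the recompression index applies:
S_c = C_r·H/(1+e₀)·log₁₀(σ'_f/σ'_0) = 0.023×5.4/2.29×log₁₀(67.089/35.989)
    = 0.054236 × 0.27048 = 0.01467 m

S_c ≈ 14.7 mm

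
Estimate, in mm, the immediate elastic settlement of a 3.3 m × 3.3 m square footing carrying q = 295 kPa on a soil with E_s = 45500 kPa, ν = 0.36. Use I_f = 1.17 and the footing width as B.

Immediate (elastic) settlement: S_e = q·B·(1−ν²)/E_s · I_f.
S_e = 295 × 3.3 × (1 − 0.36²) / 45500 × 1.17
    = 295 × 3.3 × 0.8704 / 45500 × 1.17
    = 0.02179 m = 21.79 mm

S_e ≈ 21.8 mm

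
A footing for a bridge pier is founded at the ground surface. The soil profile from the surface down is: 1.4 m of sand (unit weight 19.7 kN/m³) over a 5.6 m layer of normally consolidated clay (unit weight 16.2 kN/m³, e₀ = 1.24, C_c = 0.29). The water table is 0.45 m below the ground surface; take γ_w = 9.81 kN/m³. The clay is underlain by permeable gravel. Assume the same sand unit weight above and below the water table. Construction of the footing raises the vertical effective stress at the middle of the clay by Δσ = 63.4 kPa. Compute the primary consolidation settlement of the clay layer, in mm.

S_c ≈ 319 mm

Mid-depth of clay below the ground surface: z = 1.4 + 5.6/2 = 4.2 m.
Total vertical stress at mid-clay: σ_v = 19.7×1.4 + 16.2×2.8 = 72.94 kPa.
Pore pressure: u = 9.81×(4.2 − 0.45) = 36.788 kPa.
Initial effective stress: σ'_0 = σ_v − u = 72.94 − 36.788 = 36.152 kPa.
Final effective stress: σ'_f = σ'_0 + Δσ = 36.152 + 63.4 = 99.552 kPa.
Normally consolidated clay, so the full stress increment lies on the virgin compression line:
S_c = C_c·H/(1+e₀)·log₁₀(σ'_f/σ'_0) = 0.29×5.6/(1+1.24)×log₁₀(99.552/36.152)
    = 0.725 × 0.43992 = 0.3189 m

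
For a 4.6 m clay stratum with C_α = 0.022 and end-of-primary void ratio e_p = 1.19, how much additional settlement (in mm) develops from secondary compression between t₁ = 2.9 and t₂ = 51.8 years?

Secondary compression: S_s = C_α·H/(1+e_p)·log₁₀(t₂/t₁)
S_s = 0.022×4.6/(1+1.19)×log₁₀(51.8/2.9)
    = 0.04621 × 1.252 = 0.05785 m

S_s ≈ 57.9 mm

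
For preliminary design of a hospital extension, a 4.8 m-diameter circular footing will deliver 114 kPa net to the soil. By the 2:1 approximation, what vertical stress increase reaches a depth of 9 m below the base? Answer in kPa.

By the 2:1 method the load spreads at 1 horizontal : 2 vertical, so at depth z the loaded area has grown by z in each plan dimension:
Δσ ≈ qD²/(D+z)² = 114×4.8²/(4.8+9)² = 13.792 kPa

Δσ_z ≈ 13.8 kPa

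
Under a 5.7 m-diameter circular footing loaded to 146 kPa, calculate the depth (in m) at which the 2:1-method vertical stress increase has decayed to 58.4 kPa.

2:1 spreading — at depth z the loaded area has grown by z in each plan dimension:
qD²/(D+z)² = Δσ_z ⇒ z = D(√(q/Δσ_z) − 1) = 5.7×(√(146/58.4) − 1) = 3.312 m

z ≈ 3.31 m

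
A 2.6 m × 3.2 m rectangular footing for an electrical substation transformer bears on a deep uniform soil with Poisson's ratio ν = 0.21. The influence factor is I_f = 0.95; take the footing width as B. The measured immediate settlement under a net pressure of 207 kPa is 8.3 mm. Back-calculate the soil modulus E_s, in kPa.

S_e = q·B·(1−ν²)/E_s · I_f  ⇒  E_s = q·B·(1−ν²)·I_f / S_e.
E_s = 207 × 2.6 × 0.9559 × 0.95 / 0.0083 = 58880 kPa

E_s ≈ 58900 kPa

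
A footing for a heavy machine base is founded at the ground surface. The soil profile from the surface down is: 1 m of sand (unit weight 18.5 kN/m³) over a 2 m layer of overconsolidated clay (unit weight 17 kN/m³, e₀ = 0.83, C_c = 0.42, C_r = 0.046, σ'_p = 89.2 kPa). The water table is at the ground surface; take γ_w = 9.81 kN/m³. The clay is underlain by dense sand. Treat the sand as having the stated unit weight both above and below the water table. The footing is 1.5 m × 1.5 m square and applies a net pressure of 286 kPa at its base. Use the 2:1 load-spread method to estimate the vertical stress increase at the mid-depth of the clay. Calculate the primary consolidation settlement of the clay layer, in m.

Mid-depth of clay below the ground surface: z = 1 + 2/2 = 2 m.
Total vertical stress at mid-clay: σ_v = 18.5×1 + 17×1 = 35.5 kPa.
Pore pressure: u = 9.81×(2 − 0) = 19.62 kPa.
Initial effective stress: σ'_0 = σ_v − u = 35.5 − 19.62 = 15.88 kPa.
Stress increase at mid-clay by the 2:1 spreading method:
Δσ = qBL/((B+z)(L+z)) = 286×1.5×1.5/((1.5+2)(1.5+2)) = 52.531 kPa
Final effective stress: σ'_f = 15.88 + 52.531 = 68.411 kPa.
σ'_f = 68.411 ≤ σ'_p = 89.2 kPa, so the clay remains overconsolidated and only the recompression index applies:
S_c = C_r·H/(1+e₀)·log₁₀(σ'_f/σ'_0) = 0.046×2/1.83×log₁₀(68.411/15.88)
    = 0.050273 × 0.63428 = 0.03189 m

S_c ≈ 0.0319 m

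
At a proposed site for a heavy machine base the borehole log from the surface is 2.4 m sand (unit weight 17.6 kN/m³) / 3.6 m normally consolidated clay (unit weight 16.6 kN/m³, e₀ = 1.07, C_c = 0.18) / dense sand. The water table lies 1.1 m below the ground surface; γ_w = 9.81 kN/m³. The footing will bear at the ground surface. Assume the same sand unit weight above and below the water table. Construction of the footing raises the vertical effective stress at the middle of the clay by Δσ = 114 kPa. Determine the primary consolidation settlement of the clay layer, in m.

S_c ≈ 0.179 m

Mid-depth of clay below the ground surface: z = 2.4 + 3.6/2 = 4.2 m.
Total vertical stress at mid-clay: σ_v = 17.6×2.4 + 16.6×1.8 = 72.12 kPa.
Pore pressure: u = 9.81×(4.2 − 1.1) = 30.411 kPa.
Initial effective stress: σ'_0 = σ_v − u = 72.12 − 30.411 = 41.709 kPa.
Final effective stress: σ'_f = σ'_0 + Δσ = 41.709 + 114 = 155.71 kPa.
Normally consolidated clay, so the full stress increment lies on the virgin compression line:
S_c = C_c·H/(1+e₀)·log₁₀(σ'_f/σ'_0) = 0.18×3.6/(1+1.07)×log₁₀(155.71/41.709)
    = 0.31304 × 0.57209 = 0.1791 m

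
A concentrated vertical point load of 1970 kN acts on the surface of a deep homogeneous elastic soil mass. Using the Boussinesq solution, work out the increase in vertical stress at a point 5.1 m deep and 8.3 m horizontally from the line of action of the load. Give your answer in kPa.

Δσ_z ≈ 1.42 kPa

Boussinesq vertical stress below a point load on an elastic half-space:
Δσ_z = 3P/(2πz²) · [1 + (r/z)²]^(−5/2)
r/z = 8.3/5.1 = 1.6275; [1+(r/z)²]^(−5/2) = 0.039327.
Δσ_z = 3×1970/(2π×5.1²) × 0.039327 = 36.163 × 0.039327 = 1.422 kPa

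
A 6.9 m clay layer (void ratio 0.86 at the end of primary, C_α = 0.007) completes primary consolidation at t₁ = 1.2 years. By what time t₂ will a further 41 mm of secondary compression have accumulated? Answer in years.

t₂ ≈ 45.5 years

S_s = C_α·H/(1+e_p)·log₁₀(t₂/t₁) ⇒ log₁₀(t₂/t₁) = S_s·(1+e_p)/(C_α·H).
log₁₀(t₂/t₁) = 0.041 × (1+0.86) / (0.007×6.9) = 1.579
t₂ = t₁ × 10^1.579 = 1.2 × 37.92 = 45.51 years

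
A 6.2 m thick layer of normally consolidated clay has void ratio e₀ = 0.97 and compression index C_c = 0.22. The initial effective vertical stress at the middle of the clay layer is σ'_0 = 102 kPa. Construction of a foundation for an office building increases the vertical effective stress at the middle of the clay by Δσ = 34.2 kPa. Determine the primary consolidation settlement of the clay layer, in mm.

S_c ≈ 87 mm

Final effective stress: σ'_f = σ'_0 + Δσ = 102 + 34.2 = 136.2 kPa.
Normally consolidated clay, so the full stress increment lies on the virgin compression line:
S_c = C_c·H/(1+e₀)·log₁₀(σ'_f/σ'_0) = 0.22×6.2/(1+0.97)×log₁₀(136.2/102)
    = 0.69239 × 0.12558 = 0.08695 m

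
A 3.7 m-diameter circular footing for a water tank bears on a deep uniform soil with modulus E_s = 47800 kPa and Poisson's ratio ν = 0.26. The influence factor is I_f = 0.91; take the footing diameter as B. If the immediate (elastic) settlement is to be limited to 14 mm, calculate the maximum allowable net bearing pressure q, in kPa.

S_e = q·B·(1−ν²)/E_s · I_f  ⇒  q = S_e·E_s / (B·(1−ν²)·I_f).
q = 0.014 × 47800 / (3.7 × 0.9324 × 0.91) = 213.2 kPa

q ≈ 213 kPa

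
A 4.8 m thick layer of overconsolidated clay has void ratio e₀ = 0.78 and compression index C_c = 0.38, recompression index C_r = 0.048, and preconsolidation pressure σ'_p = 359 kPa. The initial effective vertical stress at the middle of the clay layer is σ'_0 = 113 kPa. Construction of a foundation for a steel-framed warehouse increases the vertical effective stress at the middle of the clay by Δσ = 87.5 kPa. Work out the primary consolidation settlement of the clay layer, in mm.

S_c ≈ 32.2 mm

Final effective stress: σ'_f = 113 + 87.5 = 200.5 kPa.
σ'_f = 200.5 ≤ σ'_p = 359 kPa, so the clay remains overconsolidated and only the recompression index applies:
S_c = C_r·H/(1+e₀)·log₁₀(σ'_f/σ'_0) = 0.048×4.8/1.78×log₁₀(200.5/113)
    = 0.12944 × 0.24904 = 0.03223 m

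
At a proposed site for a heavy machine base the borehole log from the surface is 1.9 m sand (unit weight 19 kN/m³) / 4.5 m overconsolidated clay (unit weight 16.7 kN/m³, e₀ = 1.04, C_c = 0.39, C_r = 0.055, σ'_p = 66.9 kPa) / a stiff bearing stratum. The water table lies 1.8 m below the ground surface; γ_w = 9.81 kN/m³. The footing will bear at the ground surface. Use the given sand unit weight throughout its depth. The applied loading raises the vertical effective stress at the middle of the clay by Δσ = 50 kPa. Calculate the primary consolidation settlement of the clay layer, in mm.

S_c ≈ 167 mm

Mid-depth of clay below the ground surface: z = 1.9 + 4.5/2 = 4.15 m.
Total vertical stress at mid-clay: σ_v = 19×1.9 + 16.7×2.25 = 73.675 kPa.
Pore pressure: u = 9.81×(4.15 − 1.8) = 23.054 kPa.
Initial effective stress: σ'_0 = σ_v − u = 73.675 − 23.054 = 50.621 kPa.
Final effective stress: σ'_f = 50.621 + 50 = 100.62 kPa.
σ'_f = 100.62 > σ'_p = 66.9 kPa, so the stress path crosses the preconsolidation pressure — recompression up to σ'_p, then virgin compression beyond:
S_c = H/(1+e₀)·[C_r·log₁₀(σ'_p/σ'_0) + C_c·log₁₀(σ'_f/σ'_p)]
    = 4.5/2.04 × [0.055×log₁₀(66.9/50.621) + 0.39×log₁₀(100.62/66.9)]
    = 2.2059 × [0.0066602 + 0.069131] = 0.1672 m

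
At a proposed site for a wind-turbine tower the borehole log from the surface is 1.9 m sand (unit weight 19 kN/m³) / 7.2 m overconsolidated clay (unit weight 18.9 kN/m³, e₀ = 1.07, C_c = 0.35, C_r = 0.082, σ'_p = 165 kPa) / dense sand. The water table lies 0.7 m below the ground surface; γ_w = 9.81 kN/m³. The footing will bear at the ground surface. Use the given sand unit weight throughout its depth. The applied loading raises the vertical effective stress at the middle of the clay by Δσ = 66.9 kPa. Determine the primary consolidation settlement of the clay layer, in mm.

S_c ≈ 96.1 mm

Mid-depth of clay below the ground surface: z = 1.9 + 7.2/2 = 5.5 m.
Total vertical stress at mid-clay: σ_v = 19×1.9 + 18.9×3.6 = 104.14 kPa.
Pore pressure: u = 9.81×(5.5 − 0.7) = 47.088 kPa.
Initial effective stress: σ'_0 = σ_v − u = 104.14 − 47.088 = 57.052 kPa.
Final effective stress: σ'_f = 57.052 + 66.9 = 123.95 kPa.
σ'_f = 123.95 ≤ σ'_p = 165 kPa, so the clay remains overconsolidated and only the recompression index applies:
S_c = C_r·H/(1+e₀)·log₁₀(σ'_f/σ'_0) = 0.082×7.2/2.07×log₁₀(123.95/57.052)
    = 0.28522 × 0.33698 = 0.09611 m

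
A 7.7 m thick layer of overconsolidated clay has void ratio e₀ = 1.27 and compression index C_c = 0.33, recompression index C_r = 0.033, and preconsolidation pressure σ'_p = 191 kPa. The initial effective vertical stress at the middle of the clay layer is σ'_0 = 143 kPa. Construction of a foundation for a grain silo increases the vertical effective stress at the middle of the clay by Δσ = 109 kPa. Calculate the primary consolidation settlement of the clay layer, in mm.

Final effective stress: σ'_f = 143 + 109 = 252 kPa.
σ'_f = 252 > σ'_p = 191 kPa, so the stress path crosses the preconsolidation pressure — recompression up to σ'_p, then virgin compression beyond:
S_c = H/(1+e₀)·[C_r·log₁₀(σ'_p/σ'_0) + C_c·log₁₀(σ'_f/σ'_p)]
    = 7.7/2.27 × [0.033×log₁₀(191/143) + 0.33×log₁₀(252/191)]
    = 3.3921 × [0.004148 + 0.039721] = 0.1488 m

S_c ≈ 149 mm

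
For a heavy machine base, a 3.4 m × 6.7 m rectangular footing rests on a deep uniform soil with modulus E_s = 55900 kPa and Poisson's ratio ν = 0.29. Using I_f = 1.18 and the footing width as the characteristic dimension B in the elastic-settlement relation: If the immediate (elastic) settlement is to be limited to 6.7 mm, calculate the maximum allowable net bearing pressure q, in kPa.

q ≈ 102 kPa

S_e = q·B·(1−ν²)/E_s · I_f  ⇒  q = S_e·E_s / (B·(1−ν²)·I_f).
q = 0.0067 × 55900 / (3.4 × 0.9159 × 1.18) = 101.9 kPa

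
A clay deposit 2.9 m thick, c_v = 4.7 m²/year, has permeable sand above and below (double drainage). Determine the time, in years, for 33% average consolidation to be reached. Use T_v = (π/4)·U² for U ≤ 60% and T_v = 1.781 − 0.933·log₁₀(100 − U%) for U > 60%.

Drainage path length: H_d = H/2 = 1.45 m (double drainage).
U ≤ 60%: T_v = (π/4)·U² = (π/4)×0.33² = 0.08553.
t = T_v·H_d²/c_v = 0.08553×1.45²/4.7 = 0.03826 years.

t ≈ 0.0383 years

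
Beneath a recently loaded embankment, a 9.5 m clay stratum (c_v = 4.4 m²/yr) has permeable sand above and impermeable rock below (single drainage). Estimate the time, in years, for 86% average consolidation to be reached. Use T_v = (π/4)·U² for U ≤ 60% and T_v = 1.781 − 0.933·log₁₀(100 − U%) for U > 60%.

Drainage path length: H_d = H = 9.5 m (single drainage).
U > 60%: T_v = 1.781 − 0.933·log₁₀(100 − 86) = 0.71166.
t = T_v·H_d²/c_v = 0.71166×9.5²/4.4 = 14.6 years.

t ≈ 14.6 years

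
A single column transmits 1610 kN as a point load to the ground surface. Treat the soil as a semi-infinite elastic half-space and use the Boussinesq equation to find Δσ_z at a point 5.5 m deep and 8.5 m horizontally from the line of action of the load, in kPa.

Δσ_z ≈ 1.2 kPa

Boussinesq vertical stress below a point load on an elastic half-space:
Δσ_z = 3P/(2πz²) · [1 + (r/z)²]^(−5/2)
r/z = 8.5/5.5 = 1.5455; [1+(r/z)²]^(−5/2) = 0.047316.
Δσ_z = 3×1610/(2π×5.5²) × 0.047316 = 25.412 × 0.047316 = 1.202 kPa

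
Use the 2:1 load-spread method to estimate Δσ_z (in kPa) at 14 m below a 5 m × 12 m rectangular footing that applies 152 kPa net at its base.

By the 2:1 method the load spreads at 1 horizontal : 2 vertical, so at depth z the loaded area has grown by z in each plan dimension:
Δσ = qBL/((B+z)(L+z)) = 152×5×12/((5+14)(12+14)) = 18.462 kPa

Δσ_z ≈ 18.5 kPa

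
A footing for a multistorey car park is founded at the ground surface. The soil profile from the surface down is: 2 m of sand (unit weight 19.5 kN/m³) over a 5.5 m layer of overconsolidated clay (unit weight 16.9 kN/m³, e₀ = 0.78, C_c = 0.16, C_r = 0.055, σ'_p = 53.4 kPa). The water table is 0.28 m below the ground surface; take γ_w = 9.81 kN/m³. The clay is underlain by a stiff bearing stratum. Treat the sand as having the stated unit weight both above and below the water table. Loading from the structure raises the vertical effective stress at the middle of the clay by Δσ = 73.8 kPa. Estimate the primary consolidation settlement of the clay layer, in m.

S_c ≈ 0.184 m

Mid-depth of clay below the ground surface: z = 2 + 5.5/2 = 4.75 m.
Total vertical stress at mid-clay: σ_v = 19.5×2 + 16.9×2.75 = 85.475 kPa.
Pore pressure: u = 9.81×(4.75 − 0.28) = 43.851 kPa.
Initial effective stress: σ'_0 = σ_v − u = 85.475 − 43.851 = 41.624 kPa.
Final effective stress: σ'_f = 41.624 + 73.8 = 115.42 kPa.
σ'_f = 115.42 > σ'_p = 53.4 kPa, so the stress path crosses the preconsolidation pressure — recompression up to σ'_p, then virgin compression beyond:
S_c = H/(1+e₀)·[C_r·log₁₀(σ'_p/σ'_0) + C_c·log₁₀(σ'_f/σ'_p)]
    = 5.5/1.78 × [0.055×log₁₀(53.4/41.624) + 0.16×log₁₀(115.42/53.4)]
    = 3.0899 × [0.0059509 + 0.053558] = 0.1839 m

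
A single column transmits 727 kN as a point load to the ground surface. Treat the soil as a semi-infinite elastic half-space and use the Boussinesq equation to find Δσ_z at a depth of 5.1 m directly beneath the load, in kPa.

Boussinesq vertical stress below a point load on an elastic half-space:
Δσ_z = 3P/(2πz²) · [1 + (r/z)²]^(−5/2)
r/z = 0/5.1 = 0; [1+(r/z)²]^(−5/2) = 1.
Δσ_z = 3×727/(2π×5.1²) × 1 = 13.346 × 1 = 13.35 kPa

Δσ_z ≈ 13.3 kPa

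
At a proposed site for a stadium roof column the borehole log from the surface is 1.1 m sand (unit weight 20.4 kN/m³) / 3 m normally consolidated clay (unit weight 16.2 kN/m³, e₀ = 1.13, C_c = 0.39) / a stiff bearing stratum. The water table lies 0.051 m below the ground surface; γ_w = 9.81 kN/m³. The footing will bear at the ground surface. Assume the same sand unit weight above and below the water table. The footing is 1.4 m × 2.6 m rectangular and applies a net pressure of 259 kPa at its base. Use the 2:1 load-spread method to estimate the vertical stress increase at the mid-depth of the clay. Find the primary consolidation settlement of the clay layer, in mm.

S_c ≈ 269 mm

Mid-depth of clay below the ground surface: z = 1.1 + 3/2 = 2.6 m.
Total vertical stress at mid-clay: σ_v = 20.4×1.1 + 16.2×1.5 = 46.74 kPa.
Pore pressure: u = 9.81×(2.6 − 0.051) = 25.006 kPa.
Initial effective stress: σ'_0 = σ_v − u = 46.74 − 25.006 = 21.734 kPa.
Stress increase at mid-clay by the 2:1 spreading method:
Δσ = qBL/((B+z)(L+z)) = 259×1.4×2.6/((1.4+2.6)(2.6+2.6)) = 45.325 kPa
Final effective stress: σ'_f = σ'_0 + Δσ = 21.734 + 45.325 = 67.059 kPa.
Normally consolidated clay, so the full stress increment lies on the virgin compression line:
S_c = C_c·H/(1+e₀)·log₁₀(σ'_f/σ'_0) = 0.39×3/(1+1.13)×log₁₀(67.059/21.734)
    = 0.5493 × 0.48932 = 0.2688 m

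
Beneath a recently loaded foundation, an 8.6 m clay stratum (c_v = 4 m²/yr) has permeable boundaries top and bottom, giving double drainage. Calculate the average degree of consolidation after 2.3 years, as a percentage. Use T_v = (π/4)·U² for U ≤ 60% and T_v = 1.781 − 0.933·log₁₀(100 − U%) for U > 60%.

Drainage path length: H_d = H/2 = 4.3 m (double drainage).
T_v = c_v·t/H_d² = 4×2.3/4.3² = 0.49757.
T_v = 0.49757 corresponds to the U > 60% branch:
U = 1 − 10^((1.781 − T_v)/0.933)/100 = 0.7625

U ≈ 76.3 %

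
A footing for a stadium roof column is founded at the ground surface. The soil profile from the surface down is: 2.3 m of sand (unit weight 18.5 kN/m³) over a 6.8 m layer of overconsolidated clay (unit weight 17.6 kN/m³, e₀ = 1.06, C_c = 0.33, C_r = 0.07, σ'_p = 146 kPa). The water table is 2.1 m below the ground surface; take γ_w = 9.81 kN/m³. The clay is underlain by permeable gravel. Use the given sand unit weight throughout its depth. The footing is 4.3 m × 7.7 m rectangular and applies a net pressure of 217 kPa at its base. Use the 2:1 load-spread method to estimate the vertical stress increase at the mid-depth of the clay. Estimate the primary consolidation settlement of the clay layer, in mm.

Mid-depth of clay below the ground surface: z = 2.3 + 6.8/2 = 5.7 m.
Total vertical stress at mid-clay: σ_v = 18.5×2.3 + 17.6×3.4 = 102.39 kPa.
Pore pressure: u = 9.81×(5.7 − 2.1) = 35.316 kPa.
Initial effective stress: σ'_0 = σ_v − u = 102.39 − 35.316 = 67.074 kPa.
Stress increase at mid-clay by the 2:1 spreading method:
Δσ = qBL/((B+z)(L+z)) = 217×4.3×7.7/((4.3+5.7)(7.7+5.7)) = 53.618 kPa
Final effective stress: σ'_f = 67.074 + 53.618 = 120.69 kPa.
σ'_f = 120.69 ≤ σ'_p = 146 kPa, so the clay remains overconsolidated and only the recompression index applies:
S_c = C_r·H/(1+e₀)·log₁₀(σ'_f/σ'_0) = 0.07×6.8/2.06×log₁₀(120.69/67.074)
    = 0.23107 × 0.25512 = 0.05895 m

S_c ≈ 59 mm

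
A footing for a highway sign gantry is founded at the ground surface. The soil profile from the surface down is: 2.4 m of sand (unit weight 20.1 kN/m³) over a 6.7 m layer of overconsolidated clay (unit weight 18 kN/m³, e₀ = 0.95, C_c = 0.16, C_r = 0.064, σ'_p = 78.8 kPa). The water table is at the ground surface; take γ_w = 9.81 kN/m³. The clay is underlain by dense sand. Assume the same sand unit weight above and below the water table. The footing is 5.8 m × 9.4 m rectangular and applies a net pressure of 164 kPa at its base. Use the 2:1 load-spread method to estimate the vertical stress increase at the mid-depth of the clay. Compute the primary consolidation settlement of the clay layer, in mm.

Mid-depth of clay below the ground surface: z = 2.4 + 6.7/2 = 5.75 m.
Total vertical stress at mid-clay: σ_v = 20.1×2.4 + 18×3.35 = 108.54 kPa.
Pore pressure: u = 9.81×(5.75 − 0) = 56.408 kPa.
Initial effective stress: σ'_0 = σ_v − u = 108.54 − 56.408 = 52.132 kPa.
Stress increase at mid-clay by the 2:1 spreading method:
Δσ = qBL/((B+z)(L+z)) = 164×5.8×9.4/((5.8+5.75)(9.4+5.75)) = 51.098 kPa
Final effective stress: σ'_f = 52.132 + 51.098 = 103.23 kPa.
σ'_f = 103.23 > σ'_p = 78.8 kPa, so the stress path crosses the preconsolidation pressure — recompression up to σ'_p, then virgin compression beyond:
S_c = H/(1+e₀)·[C_r·log₁₀(σ'_p/σ'_0) + C_c·log₁₀(σ'_f/σ'_p)]
    = 6.7/1.95 × [0.064×log₁₀(78.8/52.132) + 0.16×log₁₀(103.23/78.8)]
    = 3.4359 × [0.011483 + 0.018765] = 0.1039 m

S_c ≈ 104 mm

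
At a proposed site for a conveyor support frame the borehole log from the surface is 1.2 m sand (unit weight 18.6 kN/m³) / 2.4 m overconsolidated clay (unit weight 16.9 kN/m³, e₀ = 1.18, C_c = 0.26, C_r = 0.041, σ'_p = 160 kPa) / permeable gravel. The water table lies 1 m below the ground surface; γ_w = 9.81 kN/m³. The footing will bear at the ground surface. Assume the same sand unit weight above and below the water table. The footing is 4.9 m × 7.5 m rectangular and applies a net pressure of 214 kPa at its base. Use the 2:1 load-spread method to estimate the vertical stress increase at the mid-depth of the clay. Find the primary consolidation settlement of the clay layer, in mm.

S_c ≈ 30.6 mm

Mid-depth of clay below the ground surface: z = 1.2 + 2.4/2 = 2.4 m.
Total vertical stress at mid-clay: σ_v = 18.6×1.2 + 16.9×1.2 = 42.6 kPa.
Pore pressure: u = 9.81×(2.4 − 1) = 13.734 kPa.
Initial effective stress: σ'_0 = σ_v − u = 42.6 − 13.734 = 28.866 kPa.
Stress increase at mid-clay by the 2:1 spreading method:
Δσ = qBL/((B+z)(L+z)) = 214×4.9×7.5/((4.9+2.4)(7.5+2.4)) = 108.82 kPa
Final effective stress: σ'_f = 28.866 + 108.82 = 137.69 kPa.
σ'_f = 137.69 ≤ σ'_p = 160 kPa, so the clay remains overconsolidated and only the recompression index applies:
S_c = C_r·H/(1+e₀)·log₁₀(σ'_f/σ'_0) = 0.041×2.4/2.18×log₁₀(137.69/28.866)
    = 0.045137 × 0.67852 = 0.03063 m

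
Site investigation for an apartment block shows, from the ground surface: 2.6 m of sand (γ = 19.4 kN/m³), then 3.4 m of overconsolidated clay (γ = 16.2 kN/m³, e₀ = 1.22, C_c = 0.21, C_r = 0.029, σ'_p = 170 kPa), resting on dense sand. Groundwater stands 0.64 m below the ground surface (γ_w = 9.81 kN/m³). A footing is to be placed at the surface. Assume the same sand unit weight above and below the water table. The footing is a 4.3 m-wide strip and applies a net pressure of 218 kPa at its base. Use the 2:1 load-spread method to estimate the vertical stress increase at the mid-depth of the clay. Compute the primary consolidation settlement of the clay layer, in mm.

Mid-depth of clay below the ground surface: z = 2.6 + 3.4/2 = 4.3 m.
Total vertical stress at mid-clay: σ_v = 19.4×2.6 + 16.2×1.7 = 77.98 kPa.
Pore pressure: u = 9.81×(4.3 − 0.64) = 35.905 kPa.
Initial effective stress: σ'_0 = σ_v − u = 77.98 − 35.905 = 42.075 kPa.
Stress increase at mid-clay by the 2:1 spreading method:
Δσ = qB/(B+z) = 218×4.3/(4.3+4.3) = 109 kPa
Final effective stress: σ'_f = 42.075 + 109 = 151.07 kPa.
σ'_f = 151.07 ≤ σ'_p = 170 kPa, so the clay remains overconsolidated and only the recompression index applies:
S_c = C_r·H/(1+e₀)·log₁₀(σ'_f/σ'_0) = 0.029×3.4/2.22×log₁₀(151.07/42.075)
    = 0.044414 × 0.55515 = 0.02466 m

S_c ≈ 24.7 mm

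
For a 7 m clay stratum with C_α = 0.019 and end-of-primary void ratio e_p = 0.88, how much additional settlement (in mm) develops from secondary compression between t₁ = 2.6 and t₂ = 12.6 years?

Secondary compression: S_s = C_α·H/(1+e_p)·log₁₀(t₂/t₁)
S_s = 0.019×7/(1+0.88)×log₁₀(12.6/2.6)
    = 0.07074 × 0.6854 = 0.04849 m

S_s ≈ 48.5 mm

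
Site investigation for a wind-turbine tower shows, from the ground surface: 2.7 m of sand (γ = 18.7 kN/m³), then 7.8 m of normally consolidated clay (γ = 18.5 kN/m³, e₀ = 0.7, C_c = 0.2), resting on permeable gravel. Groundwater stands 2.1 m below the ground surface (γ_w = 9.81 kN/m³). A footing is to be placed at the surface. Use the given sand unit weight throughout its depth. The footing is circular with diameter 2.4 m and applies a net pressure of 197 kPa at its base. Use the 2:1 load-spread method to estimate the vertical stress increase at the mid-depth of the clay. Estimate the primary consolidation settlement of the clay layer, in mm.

S_c ≈ 65.4 mm

Mid-depth of clay below the ground surface: z = 2.7 + 7.8/2 = 6.6 m.
Total vertical stress at mid-clay: σ_v = 18.7×2.7 + 18.5×3.9 = 122.64 kPa.
Pore pressure: u = 9.81×(6.6 − 2.1) = 44.145 kPa.
Initial effective stress: σ'_0 = σ_v − u = 122.64 − 44.145 = 78.495 kPa.
Stress increase at mid-clay by the 2:1 spreading method:
Δσ ≈ qD²/(D+z)² = 197×2.4²/(2.4+6.6)² = 14.009 kPa
Final effective stress: σ'_f = σ'_0 + Δσ = 78.495 + 14.009 = 92.504 kPa.
Normally consolidated clay, so the full stress increment lies on the virgin compression line:
S_c = C_c·H/(1+e₀)·log₁₀(σ'_f/σ'_0) = 0.2×7.8/(1+0.7)×log₁₀(92.504/78.495)
    = 0.91765 × 0.071319 = 0.06545 m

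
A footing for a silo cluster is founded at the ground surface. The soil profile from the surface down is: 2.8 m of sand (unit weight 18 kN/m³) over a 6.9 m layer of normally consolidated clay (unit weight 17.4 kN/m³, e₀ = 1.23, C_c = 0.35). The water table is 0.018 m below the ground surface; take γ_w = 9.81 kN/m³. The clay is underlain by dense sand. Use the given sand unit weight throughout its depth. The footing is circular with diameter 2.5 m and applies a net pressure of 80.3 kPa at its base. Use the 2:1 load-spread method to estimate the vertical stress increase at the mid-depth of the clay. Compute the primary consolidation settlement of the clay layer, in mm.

S_c ≈ 58.7 mm

Mid-depth of clay below the ground surface: z = 2.8 + 6.9/2 = 6.25 m.
Total vertical stress at mid-clay: σ_v = 18×2.8 + 17.4×3.45 = 110.43 kPa.
Pore pressure: u = 9.81×(6.25 − 0.018) = 61.136 kPa.
Initial effective stress: σ'_0 = σ_v − u = 110.43 − 61.136 = 49.294 kPa.
Stress increase at mid-clay by the 2:1 spreading method:
Δσ ≈ qD²/(D+z)² = 80.3×2.5²/(2.5+6.25)² = 6.5551 kPa
Final effective stress: σ'_f = σ'_0 + Δσ = 49.294 + 6.5551 = 55.849 kPa.
Normally consolidated clay, so the full stress increment lies on the virgin compression line:
S_c = C_c·H/(1+e₀)·log₁₀(σ'_f/σ'_0) = 0.35×6.9/(1+1.23)×log₁₀(55.849/49.294)
    = 1.083 × 0.054221 = 0.05872 m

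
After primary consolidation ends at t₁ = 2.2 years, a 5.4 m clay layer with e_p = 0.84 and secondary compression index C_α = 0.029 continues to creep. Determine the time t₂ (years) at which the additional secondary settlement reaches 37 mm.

t₂ ≈ 5.99 years

S_s = C_α·H/(1+e_p)·log₁₀(t₂/t₁) ⇒ log₁₀(t₂/t₁) = S_s·(1+e_p)/(C_α·H).
log₁₀(t₂/t₁) = 0.037 × (1+0.84) / (0.029×5.4) = 0.4347
t₂ = t₁ × 10^0.4347 = 2.2 × 2.721 = 5.986 years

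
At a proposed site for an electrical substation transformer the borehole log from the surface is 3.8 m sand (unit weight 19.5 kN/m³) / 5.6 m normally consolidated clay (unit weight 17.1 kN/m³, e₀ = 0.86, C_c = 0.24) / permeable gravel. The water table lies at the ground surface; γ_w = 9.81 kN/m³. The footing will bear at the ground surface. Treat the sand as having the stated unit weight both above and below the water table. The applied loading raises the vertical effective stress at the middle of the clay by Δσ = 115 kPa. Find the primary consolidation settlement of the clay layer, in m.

S_c ≈ 0.346 m

Mid-depth of clay below the ground surface: z = 3.8 + 5.6/2 = 6.6 m.
Total vertical stress at mid-clay: σ_v = 19.5×3.8 + 17.1×2.8 = 121.98 kPa.
Pore pressure: u = 9.81×(6.6 − 0) = 64.746 kPa.
Initial effective stress: σ'_0 = σ_v − u = 121.98 − 64.746 = 57.234 kPa.
Final effective stress: σ'_f = σ'_0 + Δσ = 57.234 + 115 = 172.23 kPa.
Normally consolidated clay, so the full stress increment lies on the virgin compression line:
S_c = C_c·H/(1+e₀)·log₁₀(σ'_f/σ'_0) = 0.24×5.6/(1+0.86)×log₁₀(172.23/57.234)
    = 0.72258 × 0.47845 = 0.3457 m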